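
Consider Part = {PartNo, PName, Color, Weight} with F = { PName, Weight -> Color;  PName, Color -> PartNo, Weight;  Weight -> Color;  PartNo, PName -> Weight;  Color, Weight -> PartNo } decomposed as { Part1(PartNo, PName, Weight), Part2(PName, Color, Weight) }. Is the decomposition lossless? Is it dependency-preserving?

lossless and dependency-preserving

Lossless test: (PName, Weight)⁺ = {PartNo, PName, Color, Weight}, which contains all of one fragment — lossless.
Dependency preservation: PName, Color → PartNo, Weight; Color, Weight → PartNo are not contained in any single fragment, but the restricted closure of each left-hand side across the fragments still reaches the right-hand side; the remaining FDs each lie inside some fragment. All dependencies are preserved.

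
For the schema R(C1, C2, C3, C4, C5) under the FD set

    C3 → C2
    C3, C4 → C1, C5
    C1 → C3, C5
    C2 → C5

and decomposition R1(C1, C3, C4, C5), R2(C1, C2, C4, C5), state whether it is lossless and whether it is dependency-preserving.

lossless but not dependency-preserving

Lossless test: (C1, C4, C5)⁺ = {C1, C2, C3, C4, C5}, which contains all of one fragment — lossless.
Dependency preservation: the restricted closure of {C3} across the fragments never reaches {C2}, so C3 → C2 cannot be enforced without a join — not preserved.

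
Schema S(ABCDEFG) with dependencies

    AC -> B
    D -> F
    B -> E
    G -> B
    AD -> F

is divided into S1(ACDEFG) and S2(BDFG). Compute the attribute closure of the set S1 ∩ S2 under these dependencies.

S1 ∩ S2 = {DFG}.
G → B applies, adding B
B → E applies, adding E
Closure: {BDEFG}.

BDEFG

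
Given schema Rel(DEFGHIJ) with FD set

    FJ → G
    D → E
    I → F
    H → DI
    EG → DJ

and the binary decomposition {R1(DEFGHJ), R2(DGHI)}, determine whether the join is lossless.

Common attributes: R1 ∩ R2 = {DGH}.
Closure of {DGH}: D → E applies, adding E; H → DI applies, adding I; EG → DJ applies, adding J; I → F applies, adding F. So (DGH)⁺ = {DEFGHIJ}.
This closure contains every attribute of R1, so R1 ∩ R2 → R1. The join is lossless.

Yes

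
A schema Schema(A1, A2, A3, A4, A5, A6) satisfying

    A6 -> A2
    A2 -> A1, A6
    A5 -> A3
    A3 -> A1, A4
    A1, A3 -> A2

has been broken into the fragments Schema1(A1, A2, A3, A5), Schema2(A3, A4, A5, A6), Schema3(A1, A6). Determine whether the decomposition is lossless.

Yes

Chase test. Columns are A1, A2, A3, A4, A5, A6; row i has aⱼ where attribute j ∈ Schemai, else bᵢⱼ.
Initial tableau (one row per fragment):
  row 1: a1 a2 a3 b14 a5 b16
  row 2: b21 b22 a3 a4 a5 a6
  row 3: a1 b32 b33 b34 b35 a6
Rows 2 and 3 agree on A6; apply A6→A2 and equate their A2 entries.
Rows 2 and 3 agree on A2; apply A2→A1, A6 and equate their A1, A6 entries.
Rows 1 and 2 agree on A3; apply A3→A1, A4 and equate their A1, A4 entries.
Rows 1 and 2 agree on A1, A3; apply A1, A3→A2 and equate their A2 entries.
Rows 1 and 2 agree on A2; apply A2→A1, A6 and equate their A1, A6 entries.
Row 1 is now all distinguished symbols — the join is lossless.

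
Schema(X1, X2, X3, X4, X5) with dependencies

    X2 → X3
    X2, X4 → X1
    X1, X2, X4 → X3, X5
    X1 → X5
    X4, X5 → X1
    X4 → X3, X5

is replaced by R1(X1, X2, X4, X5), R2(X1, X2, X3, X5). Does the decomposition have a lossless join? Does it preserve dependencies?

Lossless test: (X1, X2, X5)⁺ = {X1, X2, X3, X5}, which contains all of one fragment — lossless.
Dependency preservation: the restricted closure of {X4} across the fragments never reaches {X3, X5}, so X4 → X3, X5 cannot be enforced without a join — not preserved.

lossless but not dependency-preserving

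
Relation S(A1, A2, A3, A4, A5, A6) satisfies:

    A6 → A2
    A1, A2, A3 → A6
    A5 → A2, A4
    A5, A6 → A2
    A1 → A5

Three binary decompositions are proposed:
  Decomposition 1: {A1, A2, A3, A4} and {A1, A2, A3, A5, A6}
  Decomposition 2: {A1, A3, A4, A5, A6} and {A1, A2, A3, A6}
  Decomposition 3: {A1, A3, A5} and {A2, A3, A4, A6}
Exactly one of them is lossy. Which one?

Decomposition 3

Decomposition 1: common = {A1, A2, A3}, closure = {A1, A2, A3, A4, A5, A6} → lossless.
Decomposition 2: common = {A1, A3, A6}, closure = {A1, A2, A3, A4, A5, A6} → lossless.
Decomposition 3: common = {A3}, closure = {A3} → lossy.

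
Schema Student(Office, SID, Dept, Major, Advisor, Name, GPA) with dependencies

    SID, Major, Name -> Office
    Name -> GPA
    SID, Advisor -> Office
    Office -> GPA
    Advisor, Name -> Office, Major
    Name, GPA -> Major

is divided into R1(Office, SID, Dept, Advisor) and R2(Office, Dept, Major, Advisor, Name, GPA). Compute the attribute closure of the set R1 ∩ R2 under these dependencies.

R1 ∩ R2 = {Office, Dept, Advisor}.
Office → GPA applies, adding GPA
Closure: {Office, Dept, Advisor, GPA}.

Office, Dept, Advisor, GPA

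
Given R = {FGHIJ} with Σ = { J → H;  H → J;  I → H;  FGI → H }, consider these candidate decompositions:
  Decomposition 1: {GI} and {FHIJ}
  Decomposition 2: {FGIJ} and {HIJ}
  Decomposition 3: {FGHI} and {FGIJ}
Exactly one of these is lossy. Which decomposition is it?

Decomposition 1

Decomposition 1: common = {I}, closure = {HIJ} → lossy.
Decomposition 2: common = {IJ}, closure = {HIJ} → lossless.
Decomposition 3: common = {FGI}, closure = {FGHIJ} → lossless.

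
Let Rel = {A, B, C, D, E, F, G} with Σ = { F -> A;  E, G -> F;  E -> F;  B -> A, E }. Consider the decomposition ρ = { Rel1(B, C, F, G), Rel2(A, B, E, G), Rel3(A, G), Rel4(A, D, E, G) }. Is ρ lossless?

Chase test. Columns are A, B, C, D, E, F, G; row i has aⱼ where attribute j ∈ Reli, else bᵢⱼ.
Initial tableau (one row per fragment):
  row 1: b11 a2 a3 b14 b15 a6 a7
  row 2: a1 a2 b23 b24 a5 b26 a7
  row 3: a1 b32 b33 b34 b35 b36 a7
  row 4: a1 b42 b43 a4 a5 b46 a7
Rows 2 and 4 agree on E, G; apply E, G→F and equate their F entries.
Rows 1 and 2 agree on B; apply B→A, E and equate their A, E entries.
Rows 1 and 2 agree on E, G; apply E, G→F and equate their F entries.
No row becomes fully distinguished — the join is lossy.

No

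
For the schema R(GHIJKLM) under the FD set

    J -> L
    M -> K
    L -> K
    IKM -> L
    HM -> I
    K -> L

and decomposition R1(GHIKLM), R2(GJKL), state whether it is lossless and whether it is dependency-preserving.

lossy but dependency-preserving

Lossless test: (GKL)⁺ = {GKL}, which is a superkey of neither fragment — lossy.
Dependency preservation: every FD's attributes lie within a single fragment, so each can be enforced locally — preserved.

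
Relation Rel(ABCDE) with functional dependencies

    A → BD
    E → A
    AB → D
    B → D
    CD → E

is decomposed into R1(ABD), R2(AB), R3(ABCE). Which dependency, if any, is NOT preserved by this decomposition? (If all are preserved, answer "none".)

CD → E

Check CD → E: no single fragment contains all of {CDE}, and the restricted closure of {CD} across the fragments never reaches {E}.
A → BD is preserved.
E → A is preserved.
AB → D is preserved.
B → D is preserved.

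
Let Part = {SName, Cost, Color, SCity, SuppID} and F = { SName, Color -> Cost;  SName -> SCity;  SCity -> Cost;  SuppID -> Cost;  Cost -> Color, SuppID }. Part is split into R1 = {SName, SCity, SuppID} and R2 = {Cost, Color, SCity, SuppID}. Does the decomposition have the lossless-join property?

Yes

Common attributes: R1 ∩ R2 = {SCity, SuppID}.
Closure of {SCity, SuppID}: SCity → Cost applies, adding Cost; Cost → Color, SuppID applies, adding Color. So (SCity, SuppID)⁺ = {Cost, Color, SCity, SuppID}.
This closure contains every attribute of R2, so R1 ∩ R2 → R2. The join is lossless.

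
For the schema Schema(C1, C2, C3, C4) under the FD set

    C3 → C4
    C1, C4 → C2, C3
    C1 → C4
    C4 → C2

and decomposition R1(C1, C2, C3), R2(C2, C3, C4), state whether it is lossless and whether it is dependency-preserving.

lossless and dependency-preserving

Lossless test: (C2, C3)⁺ = {C2, C3, C4}, which contains all of one fragment — lossless.
Dependency preservation: C1, C4 → C2, C3; C1 → C4 are not contained in any single fragment, but the restricted closure of each left-hand side across the fragments still reaches the right-hand side; the remaining FDs each lie inside some fragment. All dependencies are preserved.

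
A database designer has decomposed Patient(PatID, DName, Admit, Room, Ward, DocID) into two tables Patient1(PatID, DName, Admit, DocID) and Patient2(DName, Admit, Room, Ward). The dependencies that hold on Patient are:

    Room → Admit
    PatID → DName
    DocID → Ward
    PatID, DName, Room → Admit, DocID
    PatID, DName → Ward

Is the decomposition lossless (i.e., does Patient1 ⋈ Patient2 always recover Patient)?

No

Common attributes: Patient1 ∩ Patient2 = {DName, Admit}.
No dependency enlarges {DName, Admit}, so (DName, Admit)⁺ = {DName, Admit}.
The closure contains neither all of Patient1 = {PatID, DName, Admit, DocID} nor all of Patient2 = {DName, Admit, Room, Ward}, so the common attributes are not a superkey of either fragment. The join is lossy.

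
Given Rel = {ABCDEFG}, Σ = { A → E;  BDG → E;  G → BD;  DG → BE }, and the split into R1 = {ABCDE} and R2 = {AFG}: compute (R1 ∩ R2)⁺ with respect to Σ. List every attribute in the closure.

AE

R1 ∩ R2 = {A}.
A → E applies, adding E
Closure: {AE}.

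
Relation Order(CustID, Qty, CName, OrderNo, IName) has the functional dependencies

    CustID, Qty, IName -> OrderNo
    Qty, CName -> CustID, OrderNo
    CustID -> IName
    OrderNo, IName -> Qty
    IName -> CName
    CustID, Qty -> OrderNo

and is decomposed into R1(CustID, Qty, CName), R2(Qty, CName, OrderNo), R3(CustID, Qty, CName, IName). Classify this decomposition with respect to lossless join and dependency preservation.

lossless but not dependency-preserving

Lossless test (chase): Rows 1 and 2 agree on Qty, CName; apply Qty, CName→CustID, OrderNo and equate their CustID, OrderNo entries. Rows 1 and 3 agree on Qty, CName; apply Qty, CName→CustID, OrderNo and equate their CustID, OrderNo entries. Rows 1 and 2 agree on CustID; apply CustID→IName and equate their IName entries. Rows 1 and 3 agree on CustID; apply CustID→IName and equate their IName entries. Row 1 is now all distinguished symbols — the join is lossless.
Dependency preservation: the restricted closure of {OrderNo, IName} across the fragments never reaches {Qty}, so OrderNo, IName → Qty cannot be enforced without a join — not preserved.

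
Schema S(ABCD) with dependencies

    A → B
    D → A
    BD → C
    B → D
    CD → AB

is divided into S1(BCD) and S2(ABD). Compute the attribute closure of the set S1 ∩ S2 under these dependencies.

S1 ∩ S2 = {BD}.
D → A applies, adding A
BD → C applies, adding C
Closure: {ABCD}.

ABCD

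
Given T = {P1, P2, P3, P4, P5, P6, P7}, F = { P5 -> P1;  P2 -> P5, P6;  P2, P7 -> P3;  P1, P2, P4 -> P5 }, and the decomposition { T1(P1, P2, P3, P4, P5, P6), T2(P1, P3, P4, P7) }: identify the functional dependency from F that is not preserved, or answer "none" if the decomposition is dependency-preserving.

P2, P7 -> P3

Check P2, P7 → P3: no single fragment contains all of {P2, P3, P7}, and the restricted closure of {P2, P7} across the fragments never reaches {P3}.
P5 → P1 is preserved.
P2 → P5, P6 is preserved.
P1, P2, P4 → P5 is preserved.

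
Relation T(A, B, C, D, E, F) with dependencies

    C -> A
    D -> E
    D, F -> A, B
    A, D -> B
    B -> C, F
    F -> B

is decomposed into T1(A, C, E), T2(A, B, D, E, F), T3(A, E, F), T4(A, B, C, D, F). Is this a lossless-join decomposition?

Chase test. Columns are A, B, C, D, E, F; row i has aⱼ where attribute j ∈ Ti, else bᵢⱼ.
Initial tableau (one row per fragment):
  row 1: a1 b12 a3 b14 a5 b16
  row 2: a1 a2 b23 a4 a5 a6
  row 3: a1 b32 b33 b34 a5 a6
  row 4: a1 a2 a3 a4 b45 a6
Rows 2 and 4 agree on D; apply D→E and equate their E entries.
Rows 2 and 4 agree on B; apply B→C, F and equate their C, F entries.
Rows 2 and 3 agree on F; apply F→B and equate their B entries.
Rows 2 and 3 agree on B; apply B→C, F and equate their C, F entries.
Row 2 is now all distinguished symbols — the join is lossless.

Yes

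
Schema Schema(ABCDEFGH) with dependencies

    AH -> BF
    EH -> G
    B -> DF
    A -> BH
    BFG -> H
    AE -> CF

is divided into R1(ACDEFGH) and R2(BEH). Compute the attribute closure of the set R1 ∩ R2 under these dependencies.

R1 ∩ R2 = {EH}.
EH → G applies, adding G
Closure: {EGH}.

EGH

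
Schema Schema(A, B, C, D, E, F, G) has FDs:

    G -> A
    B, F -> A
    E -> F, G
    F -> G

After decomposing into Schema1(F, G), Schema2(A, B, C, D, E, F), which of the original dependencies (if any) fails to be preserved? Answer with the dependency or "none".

Check G → A: no single fragment contains all of {A, G}, and the restricted closure of {G} across the fragments never reaches {A}.
B, F → A is preserved.
E → F, G is preserved.
F → G is preserved.

G -> A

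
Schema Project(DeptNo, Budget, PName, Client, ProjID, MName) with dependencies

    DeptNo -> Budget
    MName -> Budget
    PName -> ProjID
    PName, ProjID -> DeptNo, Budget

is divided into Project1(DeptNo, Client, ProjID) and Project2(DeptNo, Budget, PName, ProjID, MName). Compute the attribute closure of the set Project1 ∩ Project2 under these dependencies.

Project1 ∩ Project2 = {DeptNo, ProjID}.
DeptNo → Budget applies, adding Budget
Closure: {DeptNo, Budget, ProjID}.

DeptNo, Budget, ProjID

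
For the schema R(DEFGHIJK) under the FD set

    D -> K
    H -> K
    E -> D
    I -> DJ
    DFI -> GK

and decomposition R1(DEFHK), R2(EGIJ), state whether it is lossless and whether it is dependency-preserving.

Lossless test: (E)⁺ = {DEK}, which is a superkey of neither fragment — lossy.
Dependency preservation: the restricted closure of {I} across the fragments never reaches {DJ}, so I → DJ cannot be enforced without a join — not preserved.

lossy and not dependency-preserving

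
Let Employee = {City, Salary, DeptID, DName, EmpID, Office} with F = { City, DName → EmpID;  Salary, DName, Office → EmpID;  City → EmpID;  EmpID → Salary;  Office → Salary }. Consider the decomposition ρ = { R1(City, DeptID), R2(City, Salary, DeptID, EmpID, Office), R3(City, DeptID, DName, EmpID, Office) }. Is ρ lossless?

Chase test. Columns are City, Salary, DeptID, DName, EmpID, Office; row i has aⱼ where attribute j ∈ Ri, else bᵢⱼ.
Initial tableau (one row per fragment):
  row 1: a1 b12 a3 b14 b15 b16
  row 2: a1 a2 a3 b24 a5 a6
  row 3: a1 b32 a3 a4 a5 a6
Rows 1 and 2 agree on City; apply City→EmpID and equate their EmpID entries.
Rows 1 and 2 agree on EmpID; apply EmpID→Salary and equate their Salary entries.
Rows 1 and 3 agree on EmpID; apply EmpID→Salary and equate their Salary entries.
Row 3 is now all distinguished symbols — the join is lossless.

Yes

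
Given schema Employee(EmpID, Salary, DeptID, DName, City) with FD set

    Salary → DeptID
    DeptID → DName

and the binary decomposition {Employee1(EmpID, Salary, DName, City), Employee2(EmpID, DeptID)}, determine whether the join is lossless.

Common attributes: Employee1 ∩ Employee2 = {EmpID}.
No dependency enlarges {EmpID}, so (EmpID)⁺ = {EmpID}.
The closure contains neither all of Employee1 = {EmpID, Salary, DName, City} nor all of Employee2 = {EmpID, DeptID}, so the common attributes are not a superkey of either fragment. The join is lossy.

No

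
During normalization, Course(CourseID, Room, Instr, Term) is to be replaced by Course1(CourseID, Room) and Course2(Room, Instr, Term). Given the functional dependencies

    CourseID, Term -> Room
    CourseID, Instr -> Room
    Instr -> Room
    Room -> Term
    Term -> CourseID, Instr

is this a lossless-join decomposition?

Yes

Common attributes: Course1 ∩ Course2 = {Room}.
Closure of {Room}: Room → Term applies, adding Term; Term → CourseID, Instr applies, adding CourseID, Instr. So (Room)⁺ = {CourseID, Room, Instr, Term}.
This closure contains every attribute of Course1, so Course1 ∩ Course2 → Course1. The join is lossless.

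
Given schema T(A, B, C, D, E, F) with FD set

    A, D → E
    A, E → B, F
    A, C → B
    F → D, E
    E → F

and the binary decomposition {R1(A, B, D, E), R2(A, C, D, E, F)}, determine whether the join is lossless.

Common attributes: R1 ∩ R2 = {A, D, E}.
Closure of {A, D, E}: A, E → B, F applies, adding B, F. So (A, D, E)⁺ = {A, B, D, E, F}.
This closure contains every attribute of R1, so R1 ∩ R2 → R1. The join is lossless.

Yes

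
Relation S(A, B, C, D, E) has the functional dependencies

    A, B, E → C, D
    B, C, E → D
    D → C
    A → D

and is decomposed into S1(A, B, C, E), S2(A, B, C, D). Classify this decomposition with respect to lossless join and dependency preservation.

Lossless test: (A, B, C)⁺ = {A, B, C, D}, which contains all of one fragment — lossless.
Dependency preservation: the restricted closure of {B, C, E} across the fragments never reaches {D}, so B, C, E → D cannot be enforced without a join — not preserved.

lossless but not dependency-preserving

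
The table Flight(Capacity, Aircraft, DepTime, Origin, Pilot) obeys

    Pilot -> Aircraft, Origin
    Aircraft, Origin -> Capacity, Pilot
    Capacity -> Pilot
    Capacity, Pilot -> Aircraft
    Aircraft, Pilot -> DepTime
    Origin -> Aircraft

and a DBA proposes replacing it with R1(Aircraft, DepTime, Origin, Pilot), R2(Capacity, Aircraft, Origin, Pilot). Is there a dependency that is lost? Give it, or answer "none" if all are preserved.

Pilot → Aircraft, Origin lies within R1.
Aircraft, Origin → Capacity, Pilot lies within R2.
Capacity → Pilot lies within R2.
Capacity, Pilot → Aircraft lies within R2.
Aircraft, Pilot → DepTime lies within R1.
Origin → Aircraft lies within R1.
Every dependency is enforceable on the fragments, so the decomposition is dependency-preserving.

none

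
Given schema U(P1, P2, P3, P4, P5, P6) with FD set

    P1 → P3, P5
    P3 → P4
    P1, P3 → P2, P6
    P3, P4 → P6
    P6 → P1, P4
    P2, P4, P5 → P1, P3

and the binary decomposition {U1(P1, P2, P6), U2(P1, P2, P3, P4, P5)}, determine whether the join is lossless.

Yes

Common attributes: U1 ∩ U2 = {P1, P2}.
Closure of {P1, P2}: P1 → P3, P5 applies, adding P3, P5; P3 → P4 applies, adding P4; P1, P3 → P2, P6 applies, adding P6. So (P1, P2)⁺ = {P1, P2, P3, P4, P5, P6}.
This closure contains every attribute of U1, so U1 ∩ U2 → U1. The join is lossless.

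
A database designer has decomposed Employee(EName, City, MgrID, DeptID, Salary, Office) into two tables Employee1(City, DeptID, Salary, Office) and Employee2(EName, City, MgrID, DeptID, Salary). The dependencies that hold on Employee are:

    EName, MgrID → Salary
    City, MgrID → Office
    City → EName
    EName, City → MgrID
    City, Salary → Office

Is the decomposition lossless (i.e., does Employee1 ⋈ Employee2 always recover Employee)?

Yes

Common attributes: Employee1 ∩ Employee2 = {City, DeptID, Salary}.
Closure of {City, DeptID, Salary}: City → EName applies, adding EName; EName, City → MgrID applies, adding MgrID; City, Salary → Office applies, adding Office. So (City, DeptID, Salary)⁺ = {EName, City, MgrID, DeptID, Salary, Office}.
This closure contains every attribute of Employee1, so Employee1 ∩ Employee2 → Employee1. The join is lossless.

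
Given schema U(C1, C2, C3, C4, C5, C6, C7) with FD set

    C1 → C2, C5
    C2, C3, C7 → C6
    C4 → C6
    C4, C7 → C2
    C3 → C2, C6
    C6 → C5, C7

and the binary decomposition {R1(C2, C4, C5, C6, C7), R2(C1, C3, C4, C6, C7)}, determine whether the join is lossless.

Common attributes: R1 ∩ R2 = {C4, C6, C7}.
Closure of {C4, C6, C7}: C4, C7 → C2 applies, adding C2; C6 → C5, C7 applies, adding C5. So (C4, C6, C7)⁺ = {C2, C4, C5, C6, C7}.
This closure contains every attribute of R1, so R1 ∩ R2 → R1. The join is lossless.

Yes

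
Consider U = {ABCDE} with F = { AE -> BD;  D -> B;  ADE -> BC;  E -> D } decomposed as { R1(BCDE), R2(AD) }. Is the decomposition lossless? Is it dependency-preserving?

lossy and not dependency-preserving

Lossless test: (D)⁺ = {BD}, which is a superkey of neither fragment — lossy.
Dependency preservation: the restricted closure of {ADE} across the fragments never reaches {BC}, so ADE → BC cannot be enforced without a join — not preserved.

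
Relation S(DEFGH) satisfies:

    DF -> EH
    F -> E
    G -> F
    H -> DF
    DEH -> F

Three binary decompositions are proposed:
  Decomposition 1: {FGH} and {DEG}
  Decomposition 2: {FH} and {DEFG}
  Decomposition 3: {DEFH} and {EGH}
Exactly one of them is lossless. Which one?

Decomposition 1: common = {G}, closure = {EFG} → lossy.
Decomposition 2: common = {F}, closure = {EF} → lossy.
Decomposition 3: common = {EH}, closure = {DEFH} → lossless.

Decomposition 3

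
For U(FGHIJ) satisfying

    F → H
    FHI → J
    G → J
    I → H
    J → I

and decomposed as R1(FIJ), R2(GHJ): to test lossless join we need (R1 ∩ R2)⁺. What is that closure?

R1 ∩ R2 = {J}.
J → I applies, adding I
I → H applies, adding H
Closure: {HIJ}.

HIJ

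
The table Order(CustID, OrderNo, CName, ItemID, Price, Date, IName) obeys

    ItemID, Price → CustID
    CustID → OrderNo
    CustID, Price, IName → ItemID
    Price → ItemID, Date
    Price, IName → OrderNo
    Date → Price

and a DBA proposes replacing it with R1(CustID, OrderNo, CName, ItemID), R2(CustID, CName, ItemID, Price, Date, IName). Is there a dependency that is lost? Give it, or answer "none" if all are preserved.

ItemID, Price → CustID lies within R2.
CustID → OrderNo lies within R1.
CustID, Price, IName → ItemID lies within R2.
Price → ItemID, Date lies within R2.
Price, IName → OrderNo: restricted closure across fragments reaches OrderNo.
Date → Price lies within R2.
Every dependency is enforceable on the fragments, so the decomposition is dependency-preserving.

none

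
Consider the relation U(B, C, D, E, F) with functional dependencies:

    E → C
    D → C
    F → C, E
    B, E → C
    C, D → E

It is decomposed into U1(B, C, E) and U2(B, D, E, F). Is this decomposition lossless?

Yes

Common attributes: U1 ∩ U2 = {B, E}.
Closure of {B, E}: E → C applies, adding C. So (B, E)⁺ = {B, C, E}.
This closure contains every attribute of U1, so U1 ∩ U2 → U1. The join is lossless.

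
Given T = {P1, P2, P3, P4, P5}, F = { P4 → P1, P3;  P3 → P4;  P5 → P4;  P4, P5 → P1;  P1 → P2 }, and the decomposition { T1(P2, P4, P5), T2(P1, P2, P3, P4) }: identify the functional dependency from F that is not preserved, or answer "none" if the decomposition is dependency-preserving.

none

P4 → P1, P3 lies within T2.
P3 → P4 lies within T2.
P5 → P4 lies within T1.
P4, P5 → P1: restricted closure across fragments reaches P1.
P1 → P2 lies within T2.
Every dependency is enforceable on the fragments, so the decomposition is dependency-preserving.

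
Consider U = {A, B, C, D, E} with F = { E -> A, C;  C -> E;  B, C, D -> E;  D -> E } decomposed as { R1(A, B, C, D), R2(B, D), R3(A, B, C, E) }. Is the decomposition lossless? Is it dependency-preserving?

lossless and dependency-preserving

Lossless test (chase): Rows 1 and 3 agree on C; apply C→E and equate their E entries. Rows 1 and 2 agree on D; apply D→E and equate their E entries. Rows 1 and 2 agree on E; apply E→A, C and equate their A, C entries. Row 1 is now all distinguished symbols — the join is lossless.
Dependency preservation: B, C, D → E; D → E are not contained in any single fragment, but the restricted closure of each left-hand side across the fragments still reaches the right-hand side; the remaining FDs each lie inside some fragment. All dependencies are preserved.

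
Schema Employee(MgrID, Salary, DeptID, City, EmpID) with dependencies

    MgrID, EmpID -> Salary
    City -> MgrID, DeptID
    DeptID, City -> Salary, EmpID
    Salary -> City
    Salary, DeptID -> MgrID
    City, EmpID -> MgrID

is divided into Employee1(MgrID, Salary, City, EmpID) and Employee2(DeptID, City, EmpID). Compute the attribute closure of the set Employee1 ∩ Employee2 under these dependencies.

MgrID, Salary, DeptID, City, EmpID

Employee1 ∩ Employee2 = {City, EmpID}.
City → MgrID, DeptID applies, adding MgrID, DeptID
DeptID, City → Salary, EmpID applies, adding Salary
Closure: {MgrID, Salary, DeptID, City, EmpID}.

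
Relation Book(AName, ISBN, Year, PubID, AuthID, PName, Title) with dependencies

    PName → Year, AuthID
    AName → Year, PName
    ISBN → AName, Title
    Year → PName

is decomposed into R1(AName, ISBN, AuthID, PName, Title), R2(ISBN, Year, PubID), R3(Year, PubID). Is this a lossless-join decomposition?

Yes

Chase test. Columns are AName, ISBN, Year, PubID, AuthID, PName, Title; row i has aⱼ where attribute j ∈ Ri, else bᵢⱼ.
Initial tableau (one row per fragment):
  row 1: a1 a2 b13 b14 a5 a6 a7
  row 2: b21 a2 a3 a4 b25 b26 b27
  row 3: b31 b32 a3 a4 b35 b36 b37
Rows 1 and 2 agree on ISBN; apply ISBN→AName, Title and equate their AName, Title entries.
Rows 2 and 3 agree on Year; apply Year→PName and equate their PName entries.
Rows 2 and 3 agree on PName; apply PName→Year, AuthID and equate their Year, AuthID entries.
Rows 1 and 2 agree on AName; apply AName→Year, PName and equate their Year, PName entries.
Rows 1 and 2 agree on PName; apply PName→Year, AuthID and equate their Year, AuthID entries.
Row 2 is now all distinguished symbols — the join is lossless.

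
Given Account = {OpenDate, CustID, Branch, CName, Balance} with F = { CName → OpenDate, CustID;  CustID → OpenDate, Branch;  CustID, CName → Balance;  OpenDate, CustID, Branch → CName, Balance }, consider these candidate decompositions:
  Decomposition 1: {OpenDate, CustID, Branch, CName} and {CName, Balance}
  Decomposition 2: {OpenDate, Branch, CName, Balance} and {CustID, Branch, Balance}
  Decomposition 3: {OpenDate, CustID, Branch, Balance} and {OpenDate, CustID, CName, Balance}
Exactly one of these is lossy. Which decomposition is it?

Decomposition 1: common = {CName}, closure = {OpenDate, CustID, Branch, CName, Balance} → lossless.
Decomposition 2: common = {Branch, Balance}, closure = {Branch, Balance} → lossy.
Decomposition 3: common = {OpenDate, CustID, Balance}, closure = {OpenDate, CustID, Branch, CName, Balance} → lossless.

Decomposition 2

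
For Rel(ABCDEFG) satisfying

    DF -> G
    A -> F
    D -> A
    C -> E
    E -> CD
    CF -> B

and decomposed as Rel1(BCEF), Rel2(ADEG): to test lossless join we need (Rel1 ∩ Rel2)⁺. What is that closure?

Rel1 ∩ Rel2 = {E}.
E → CD applies, adding CD
D → A applies, adding A
A → F applies, adding F
CF → B applies, adding B
DF → G applies, adding G
Closure: {ABCDEFG}.

ABCDEFG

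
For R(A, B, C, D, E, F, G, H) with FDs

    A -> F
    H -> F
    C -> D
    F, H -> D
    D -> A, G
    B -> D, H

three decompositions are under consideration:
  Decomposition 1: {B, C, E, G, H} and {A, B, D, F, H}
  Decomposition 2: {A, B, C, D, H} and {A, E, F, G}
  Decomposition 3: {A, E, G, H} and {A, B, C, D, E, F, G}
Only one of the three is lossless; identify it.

Decomposition 1

Decomposition 1: common = {B, H}, closure = {A, B, D, F, G, H} → lossless.
Decomposition 2: common = {A}, closure = {A, F} → lossy.
Decomposition 3: common = {A, E, G}, closure = {A, E, F, G} → lossy.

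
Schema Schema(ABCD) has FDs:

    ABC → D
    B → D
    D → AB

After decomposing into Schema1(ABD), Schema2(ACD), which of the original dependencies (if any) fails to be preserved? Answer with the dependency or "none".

none

ABC → D: restricted closure across fragments reaches D.
B → D lies within Schema1.
D → AB lies within Schema1.
Every dependency is enforceable on the fragments, so the decomposition is dependency-preserving.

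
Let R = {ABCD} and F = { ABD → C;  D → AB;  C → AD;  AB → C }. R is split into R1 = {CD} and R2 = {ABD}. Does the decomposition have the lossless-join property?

Yes

Common attributes: R1 ∩ R2 = {D}.
Closure of {D}: D → AB applies, adding AB; AB → C applies, adding C. So (D)⁺ = {ABCD}.
This closure contains every attribute of R1, so R1 ∩ R2 → R1. The join is lossless.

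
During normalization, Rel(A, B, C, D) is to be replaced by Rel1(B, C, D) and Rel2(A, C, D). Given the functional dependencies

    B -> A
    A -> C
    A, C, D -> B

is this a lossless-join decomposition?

No

Common attributes: Rel1 ∩ Rel2 = {C, D}.
No dependency enlarges {C, D}, so (C, D)⁺ = {C, D}.
The closure contains neither all of Rel1 = {B, C, D} nor all of Rel2 = {A, C, D}, so the common attributes are not a superkey of either fragment. The join is lossy.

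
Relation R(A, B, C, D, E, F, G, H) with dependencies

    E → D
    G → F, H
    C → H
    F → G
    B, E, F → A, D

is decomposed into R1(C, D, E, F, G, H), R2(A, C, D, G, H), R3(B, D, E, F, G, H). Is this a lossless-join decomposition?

No

Chase test. Columns are A, B, C, D, E, F, G, H; row i has aⱼ where attribute j ∈ Ri, else bᵢⱼ.
Initial tableau (one row per fragment):
  row 1: b11 b12 a3 a4 a5 a6 a7 a8
  row 2: a1 b22 a3 a4 b25 b26 a7 a8
  row 3: b31 a2 b33 a4 a5 a6 a7 a8
Rows 1 and 2 agree on G; apply G→F, H and equate their F, H entries.
No row becomes fully distinguished — the join is lossy.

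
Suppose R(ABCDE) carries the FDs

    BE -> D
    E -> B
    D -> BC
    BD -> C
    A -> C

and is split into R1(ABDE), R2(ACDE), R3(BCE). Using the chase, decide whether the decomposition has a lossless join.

Yes

Chase test. Columns are ABCDE; row i has aⱼ where attribute j ∈ Ri, else bᵢⱼ.
Initial tableau (one row per fragment):
  row 1: a1 a2 b13 a4 a5
  row 2: a1 b22 a3 a4 a5
  row 3: b31 a2 a3 b34 a5
Rows 1 and 3 agree on BE; apply BE→D and equate their D entries.
Rows 1 and 2 agree on E; apply E→B and equate their B entries.
Rows 1 and 2 agree on D; apply D→BC and equate their BC entries.
Row 1 is now all distinguished symbols — the join is lossless.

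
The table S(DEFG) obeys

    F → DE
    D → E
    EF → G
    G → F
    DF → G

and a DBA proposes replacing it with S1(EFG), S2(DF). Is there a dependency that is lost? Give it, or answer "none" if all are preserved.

Check D → E: no single fragment contains all of {DE}, and the restricted closure of {D} across the fragments never reaches {E}.
F → DE is preserved.
EF → G is preserved.
G → F is preserved.
DF → G is preserved.

D → E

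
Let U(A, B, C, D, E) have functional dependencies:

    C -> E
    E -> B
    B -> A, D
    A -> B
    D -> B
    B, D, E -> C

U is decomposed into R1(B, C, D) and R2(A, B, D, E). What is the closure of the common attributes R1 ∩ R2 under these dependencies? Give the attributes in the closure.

A, B, D

R1 ∩ R2 = {B, D}.
B → A, D applies, adding A
Closure: {A, B, D}.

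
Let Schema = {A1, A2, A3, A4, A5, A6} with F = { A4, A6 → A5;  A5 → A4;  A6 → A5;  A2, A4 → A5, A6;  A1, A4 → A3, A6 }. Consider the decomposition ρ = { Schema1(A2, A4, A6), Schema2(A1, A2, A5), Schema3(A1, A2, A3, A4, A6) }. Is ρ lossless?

No

Chase test. Columns are A1, A2, A3, A4, A5, A6; row i has aⱼ where attribute j ∈ Schemai, else bᵢⱼ.
Initial tableau (one row per fragment):
  row 1: b11 a2 b13 a4 b15 a6
  row 2: a1 a2 b23 b24 a5 b26
  row 3: a1 a2 a3 a4 b35 a6
Rows 1 and 3 agree on A4, A6; apply A4, A6→A5 and equate their A5 entries.
No row becomes fully distinguished — the join is lossy.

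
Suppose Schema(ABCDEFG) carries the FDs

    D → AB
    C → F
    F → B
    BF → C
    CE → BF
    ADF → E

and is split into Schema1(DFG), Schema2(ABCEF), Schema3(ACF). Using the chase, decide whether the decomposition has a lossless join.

No

Chase test. Columns are ABCDEFG; row i has aⱼ where attribute j ∈ Schemai, else bᵢⱼ.
Initial tableau (one row per fragment):
  row 1: b11 b12 b13 a4 b15 a6 a7
  row 2: a1 a2 a3 b24 a5 a6 b27
  row 3: a1 b32 a3 b34 b35 a6 b37
Rows 1 and 2 agree on F; apply F→B and equate their B entries.
Rows 1 and 3 agree on F; apply F→B and equate their B entries.
Rows 1 and 2 agree on BF; apply BF→C and equate their C entries.
No row becomes fully distinguished — the join is lossy.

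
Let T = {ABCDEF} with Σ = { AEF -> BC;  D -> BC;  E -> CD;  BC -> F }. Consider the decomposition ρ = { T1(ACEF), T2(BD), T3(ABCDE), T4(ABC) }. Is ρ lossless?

Chase test. Columns are ABCDEF; row i has aⱼ where attribute j ∈ Ti, else bᵢⱼ.
Initial tableau (one row per fragment):
  row 1: a1 b12 a3 b14 a5 a6
  row 2: b21 a2 b23 a4 b25 b26
  row 3: a1 a2 a3 a4 a5 b36
  row 4: a1 a2 a3 b44 b45 b46
Rows 2 and 3 agree on D; apply D→BC and equate their BC entries.
Rows 1 and 3 agree on E; apply E→CD and equate their CD entries.
Rows 2 and 3 agree on BC; apply BC→F and equate their F entries.
Rows 2 and 4 agree on BC; apply BC→F and equate their F entries.
Rows 1 and 2 agree on D; apply D→BC and equate their BC entries.
Rows 1 and 2 agree on BC; apply BC→F and equate their F entries.
Row 1 is now all distinguished symbols — the join is lossless.

Yes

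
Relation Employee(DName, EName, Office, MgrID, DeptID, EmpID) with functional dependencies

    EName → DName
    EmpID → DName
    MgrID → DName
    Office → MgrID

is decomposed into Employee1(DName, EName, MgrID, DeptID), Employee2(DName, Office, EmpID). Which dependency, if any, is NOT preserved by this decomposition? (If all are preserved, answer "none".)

Office → MgrID

Check Office → MgrID: no single fragment contains all of {Office, MgrID}, and the restricted closure of {Office} across the fragments never reaches {MgrID}.
EName → DName is preserved.
EmpID → DName is preserved.
MgrID → DName is preserved.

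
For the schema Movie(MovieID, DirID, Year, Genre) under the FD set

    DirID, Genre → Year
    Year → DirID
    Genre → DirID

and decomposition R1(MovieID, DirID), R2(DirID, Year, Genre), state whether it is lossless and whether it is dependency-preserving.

Lossless test: (DirID)⁺ = {DirID}, which is a superkey of neither fragment — lossy.
Dependency preservation: every FD's attributes lie within a single fragment, so each can be enforced locally — preserved.

lossy but dependency-preserving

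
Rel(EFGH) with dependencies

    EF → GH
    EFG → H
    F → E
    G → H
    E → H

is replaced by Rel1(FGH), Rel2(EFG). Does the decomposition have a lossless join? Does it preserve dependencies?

Lossless test: (FG)⁺ = {EFGH}, which contains all of one fragment — lossless.
Dependency preservation: the restricted closure of {E} across the fragments never reaches {H}, so E → H cannot be enforced without a join — not preserved.

lossless but not dependency-preserving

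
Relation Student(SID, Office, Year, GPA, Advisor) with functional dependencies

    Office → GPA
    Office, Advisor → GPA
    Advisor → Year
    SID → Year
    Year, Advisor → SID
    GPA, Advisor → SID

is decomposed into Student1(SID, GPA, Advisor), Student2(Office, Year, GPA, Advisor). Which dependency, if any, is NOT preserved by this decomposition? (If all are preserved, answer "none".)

Check SID → Year: no single fragment contains all of {SID, Year}, and the restricted closure of {SID} across the fragments never reaches {Year}.
Office → GPA is preserved.
Office, Advisor → GPA is preserved.
Advisor → Year is preserved.
Year, Advisor → SID is preserved.
GPA, Advisor → SID is preserved.

SID → Year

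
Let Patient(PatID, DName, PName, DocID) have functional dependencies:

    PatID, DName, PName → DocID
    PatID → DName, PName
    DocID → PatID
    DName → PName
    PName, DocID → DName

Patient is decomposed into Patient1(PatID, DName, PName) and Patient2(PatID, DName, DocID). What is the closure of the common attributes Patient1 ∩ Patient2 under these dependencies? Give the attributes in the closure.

Patient1 ∩ Patient2 = {PatID, DName}.
PatID → DName, PName applies, adding PName
PatID, DName, PName → DocID applies, adding DocID
Closure: {PatID, DName, PName, DocID}.

PatID, DName, PName, DocID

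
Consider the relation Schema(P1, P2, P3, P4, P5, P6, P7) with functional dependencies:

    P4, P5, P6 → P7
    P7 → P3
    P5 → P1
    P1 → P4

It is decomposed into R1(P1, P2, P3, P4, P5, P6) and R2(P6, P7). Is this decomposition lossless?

No

Common attributes: R1 ∩ R2 = {P6}.
No dependency enlarges {P6}, so (P6)⁺ = {P6}.
The closure contains neither all of R1 = {P1, P2, P3, P4, P5, P6} nor all of R2 = {P6, P7}, so the common attributes are not a superkey of either fragment. The join is lossy.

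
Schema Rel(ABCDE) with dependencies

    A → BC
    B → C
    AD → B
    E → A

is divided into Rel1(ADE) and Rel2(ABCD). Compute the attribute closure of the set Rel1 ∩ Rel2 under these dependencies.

ABCD

Rel1 ∩ Rel2 = {AD}.
A → BC applies, adding BC
Closure: {ABCD}.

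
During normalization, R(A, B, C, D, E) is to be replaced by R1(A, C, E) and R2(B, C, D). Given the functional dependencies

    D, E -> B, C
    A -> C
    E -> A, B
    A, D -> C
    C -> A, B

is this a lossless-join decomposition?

Common attributes: R1 ∩ R2 = {C}.
Closure of {C}: C → A, B applies, adding A, B. So (C)⁺ = {A, B, C}.
The closure contains neither all of R1 = {A, C, E} nor all of R2 = {B, C, D}, so the common attributes are not a superkey of either fragment. The join is lossy.

No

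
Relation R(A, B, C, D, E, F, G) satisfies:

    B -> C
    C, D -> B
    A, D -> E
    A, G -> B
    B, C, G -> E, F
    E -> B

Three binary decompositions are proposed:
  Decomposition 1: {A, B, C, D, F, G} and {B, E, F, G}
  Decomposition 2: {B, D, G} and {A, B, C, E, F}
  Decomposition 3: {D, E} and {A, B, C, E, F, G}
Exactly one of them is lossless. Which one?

Decomposition 1: common = {B, F, G}, closure = {B, C, E, F, G} → lossless.
Decomposition 2: common = {B}, closure = {B, C} → lossy.
Decomposition 3: common = {E}, closure = {B, C, E} → lossy.

Decomposition 1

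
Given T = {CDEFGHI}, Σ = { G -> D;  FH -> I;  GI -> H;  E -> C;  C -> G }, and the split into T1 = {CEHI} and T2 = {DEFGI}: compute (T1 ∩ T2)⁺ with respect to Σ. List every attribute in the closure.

T1 ∩ T2 = {EI}.
E → C applies, adding C
C → G applies, adding G
G → D applies, adding D
GI → H applies, adding H
Closure: {CDEGHI}.

CDEGHI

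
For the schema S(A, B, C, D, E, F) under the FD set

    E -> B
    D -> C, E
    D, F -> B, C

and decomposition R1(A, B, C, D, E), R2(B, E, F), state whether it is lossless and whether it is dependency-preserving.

Lossless test: (B, E)⁺ = {B, E}, which is a superkey of neither fragment — lossy.
Dependency preservation: D, F → B, C is not contained in any single fragment, but the restricted closure of its left-hand side across the fragments still reaches the right-hand side; the remaining FDs each lie inside some fragment. All dependencies are preserved.

lossy but dependency-preserving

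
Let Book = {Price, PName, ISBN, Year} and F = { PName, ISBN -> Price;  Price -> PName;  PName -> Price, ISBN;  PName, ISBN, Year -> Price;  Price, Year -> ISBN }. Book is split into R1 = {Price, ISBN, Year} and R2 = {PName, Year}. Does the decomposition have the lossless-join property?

Common attributes: R1 ∩ R2 = {Year}.
No dependency enlarges {Year}, so (Year)⁺ = {Year}.
The closure contains neither all of R1 = {Price, ISBN, Year} nor all of R2 = {PName, Year}, so the common attributes are not a superkey of either fragment. The join is lossy.

No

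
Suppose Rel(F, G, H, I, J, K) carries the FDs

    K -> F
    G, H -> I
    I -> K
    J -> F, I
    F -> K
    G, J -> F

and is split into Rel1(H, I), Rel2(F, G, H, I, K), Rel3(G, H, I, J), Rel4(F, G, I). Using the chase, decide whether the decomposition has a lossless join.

Yes

Chase test. Columns are F, G, H, I, J, K; row i has aⱼ where attribute j ∈ Reli, else bᵢⱼ.
Initial tableau (one row per fragment):
  row 1: b11 b12 a3 a4 b15 b16
  row 2: a1 a2 a3 a4 b25 a6
  row 3: b31 a2 a3 a4 a5 b36
  row 4: a1 a2 b43 a4 b45 b46
Rows 1 and 2 agree on I; apply I→K and equate their K entries.
Rows 1 and 3 agree on I; apply I→K and equate their K entries.
Rows 1 and 4 agree on I; apply I→K and equate their K entries.
Rows 1 and 2 agree on K; apply K→F and equate their F entries.
Rows 1 and 3 agree on K; apply K→F and equate their F entries.
Row 3 is now all distinguished symbols — the join is lossless.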